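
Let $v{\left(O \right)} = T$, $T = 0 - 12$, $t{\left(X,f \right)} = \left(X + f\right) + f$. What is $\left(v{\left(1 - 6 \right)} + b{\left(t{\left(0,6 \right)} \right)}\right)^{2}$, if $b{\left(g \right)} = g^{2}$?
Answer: $17424$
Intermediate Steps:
$t{\left(X,f \right)} = X + 2 f$
$T = -12$ ($T = 0 - 12 = -12$)
$v{\left(O \right)} = -12$
$\left(v{\left(1 - 6 \right)} + b{\left(t{\left(0,6 \right)} \right)}\right)^{2} = \left(-12 + \left(0 + 2 \cdot 6\right)^{2}\right)^{2} = \left(-12 + \left(0 + 12\right)^{2}\right)^{2} = \left(-12 + 12^{2}\right)^{2} = \left(-12 + 144\right)^{2} = 132^{2} = 17424$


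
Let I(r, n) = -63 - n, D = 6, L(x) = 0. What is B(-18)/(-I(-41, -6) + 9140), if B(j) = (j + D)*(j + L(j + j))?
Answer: 216/9197 ≈ 0.023486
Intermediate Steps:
B(j) = j*(6 + j) (B(j) = (j + 6)*(j + 0) = (6 + j)*j = j*(6 + j))
B(-18)/(-I(-41, -6) + 9140) = (-18*(6 - 18))/(-(-63 - 1*(-6)) + 9140) = (-18*(-12))/(-(-63 + 6) + 9140) = 216/(-1*(-57) + 9140) = 216/(57 + 9140) = 216/9197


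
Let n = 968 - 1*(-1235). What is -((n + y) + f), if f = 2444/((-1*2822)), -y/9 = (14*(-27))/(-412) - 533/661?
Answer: -422904344457/192130226 ≈ -2201.1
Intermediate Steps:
n = 2203 (n = 968 + 1235 = 2203)
y = -136179/136166 (y = -9*((14*(-27))/(-412) - 533/661) = -9*(-378*(-1/412) - 533*1/661) = -9*(189/206 - 533/661) = -9*15131/136166 = -136179/136166 ≈ -1.0001)
f = -1222/1411 (f = 2444/(-2822) = 2444*(-1/2822) = -1222/1411 ≈ -0.86605)
-((n + y) + f) = -((2203 - 136179/136166) - 1222/1411) = -(299837519/136166 - 1222/1411) = -1*422904344457/192130226 = -422904344457/192130226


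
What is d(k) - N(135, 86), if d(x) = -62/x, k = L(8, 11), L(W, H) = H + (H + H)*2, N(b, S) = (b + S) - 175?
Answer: -2592/55 ≈ -47.127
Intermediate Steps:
N(b, S) = -175 + S + b (N(b, S) = (S + b) - 175 = -175 + S + b)
L(W, H) = 5*H (L(W, H) = H + (2*H)*2 = H + 4*H = 5*H)
k = 55 (k = 5*11 = 55)
d(k) - N(135, 86) = -62/55 - (-175 + 86 + 135) = -62*1/55 - 1*46 = -62/55 - 46 = -2592/55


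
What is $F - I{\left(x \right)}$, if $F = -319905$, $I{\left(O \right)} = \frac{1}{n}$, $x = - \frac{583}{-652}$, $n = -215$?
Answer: $- \frac{68779574}{215} \approx -3.1991 \cdot 10^{5}$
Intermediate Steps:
$x = \frac{583}{652}$ ($x = \left(-583\right) \left(- \frac{1}{652}\right) = \frac{583}{652} \approx 0.89417$)
$I{\left(O \right)} = - \frac{1}{215}$ ($I{\left(O \right)} = \frac{1}{-215} = - \frac{1}{215}$)
$F - I{\left(x \right)} = -319905 - - \frac{1}{215} = -319905 + \frac{1}{215} = - \frac{68779574}{215}$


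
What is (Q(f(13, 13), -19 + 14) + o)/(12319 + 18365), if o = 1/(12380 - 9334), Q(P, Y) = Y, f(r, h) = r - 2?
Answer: -15229/93463464 ≈ -0.00016294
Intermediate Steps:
f(r, h) = -2 + r
o = 1/3046 ≈ 0.00032830
(Q(f(13, 13), -19 + 14) + o)/(12319 + 18365) = ((-19 + 14) + 1/3046)/(12319 + 18365) = (-5 + 1/3046)/30684 = -15229/3046*1/30684 = -15229/93463464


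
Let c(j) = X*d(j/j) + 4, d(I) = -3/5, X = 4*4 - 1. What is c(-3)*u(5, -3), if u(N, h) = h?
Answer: 15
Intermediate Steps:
X = 15 (X = 16 - 1 = 15)
d(I) = -3/5 (d(I) = -3*1/5 = -3/5)
c(j) = -5 (c(j) = 15*(-3/5) + 4 = -9 + 4 = -5)
c(-3)*u(5, -3) = -5*(-3) = 15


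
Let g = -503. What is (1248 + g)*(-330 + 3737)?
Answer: 2538215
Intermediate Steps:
(1248 + g)*(-330 + 3737) = (1248 - 503)*(-330 + 3737) = 745*3407 = 2538215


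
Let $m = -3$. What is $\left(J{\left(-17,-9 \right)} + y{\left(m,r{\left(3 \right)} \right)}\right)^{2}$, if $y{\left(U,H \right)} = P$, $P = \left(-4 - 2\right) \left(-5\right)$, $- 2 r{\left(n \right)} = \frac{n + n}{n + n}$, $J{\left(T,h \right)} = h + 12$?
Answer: $1089$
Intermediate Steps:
$J{\left(T,h \right)} = 12 + h$
$r{\left(n \right)} = - \frac{1}{2}$ ($r{\left(n \right)} = - \frac{\left(n + n\right) \frac{1}{n + n}}{2} = - \frac{2 n \frac{1}{2 n}}{2} = \left(- \frac{1}{2}\right) 1 = - \frac{1}{2}$)
$P = 30$ ($P = \left(-6\right) \left(-5\right) = 30$)
$y{\left(U,H \right)} = 30$
$\left(J{\left(-17,-9 \right)} + y{\left(m,r{\left(3 \right)} \right)}\right)^{2} = \left(\left(12 - 9\right) + 30\right)^{2} = \left(3 + 30\right)^{2} = 33^{2} = 1089$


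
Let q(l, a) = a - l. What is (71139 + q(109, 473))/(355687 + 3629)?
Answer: 71503/359316 ≈ 0.19900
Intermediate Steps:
(71139 + q(109, 473))/(355687 + 3629) = (71139 + (473 - 1*109))/(355687 + 3629) = (71139 + (473 - 109))/359316 = (71139 + 364)*(1/359316) = 71503*(1/359316) = 71503/359316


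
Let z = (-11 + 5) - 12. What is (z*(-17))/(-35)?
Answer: -306/35 ≈ -8.7429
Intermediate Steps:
z = -18 (z = -6 - 12 = -18)
(z*(-17))/(-35) = -18*(-17)/(-35) = 306*(-1/35) = -306/35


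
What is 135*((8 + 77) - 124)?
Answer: -5265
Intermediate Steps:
135*((8 + 77) - 124) = 135*(85 - 124) = 135*(-39) = -5265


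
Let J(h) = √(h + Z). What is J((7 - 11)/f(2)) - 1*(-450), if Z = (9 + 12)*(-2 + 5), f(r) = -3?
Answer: 450 + √579/3 ≈ 458.02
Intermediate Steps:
Z = 63 (Z = 21*3 = 63)
J(h) = √(63 + h) (J(h) = √(h + 63) = √(63 + h))
J((7 - 11)/f(2)) - 1*(-450) = √(63 + (7 - 11)/(-3)) - 1*(-450) = √(63 - 4*(-⅓)) + 450 = √(63 + 4/3) + 450 = √(193/3) + 450 = √579/3 + 450 = 450 + √579/3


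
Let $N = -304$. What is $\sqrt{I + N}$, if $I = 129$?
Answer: $5 i \sqrt{7} \approx 13.229 i$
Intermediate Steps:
$\sqrt{I + N} = \sqrt{129 - 304} = \sqrt{-175} = 5 i \sqrt{7}$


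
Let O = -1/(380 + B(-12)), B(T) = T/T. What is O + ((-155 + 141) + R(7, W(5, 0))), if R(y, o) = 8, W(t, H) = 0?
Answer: -2287/381 ≈ -6.0026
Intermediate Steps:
B(T) = 1
O = -1/381 (O = -1/(380 + 1) = -1/381 ≈ -0.0026247)
O + ((-155 + 141) + R(7, W(5, 0))) = -1/381 + ((-155 + 141) + 8) = -1/381 + (-14 + 8) = -1/381 - 6 = -2287/381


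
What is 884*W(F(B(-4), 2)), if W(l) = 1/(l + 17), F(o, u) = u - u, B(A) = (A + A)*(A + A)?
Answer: 52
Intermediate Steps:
B(A) = 4*A² (B(A) = (2*A)*(2*A) = 4*A²)
F(o, u) = 0
W(l) = 1/(17 + l)
884*W(F(B(-4), 2)) = 884/(17 + 0) = 884/17 = 884*(1/17) = 52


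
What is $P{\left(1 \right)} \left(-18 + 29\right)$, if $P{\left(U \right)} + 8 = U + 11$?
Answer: $44$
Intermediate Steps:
$P{\left(U \right)} = 3 + U$ ($P{\left(U \right)} = -8 + \left(U + 11\right) = -8 + \left(11 + U\right) = 3 + U$)
$P{\left(1 \right)} \left(-18 + 29\right) = \left(3 + 1\right) \left(-18 + 29\right) = 4 \cdot 11 = 44$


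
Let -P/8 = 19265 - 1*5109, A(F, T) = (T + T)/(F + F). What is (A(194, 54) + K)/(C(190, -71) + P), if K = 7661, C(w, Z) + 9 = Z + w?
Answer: -371572/5487193 ≈ -0.067716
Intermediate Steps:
C(w, Z) = -9 + Z + w (C(w, Z) = -9 + (Z + w) = -9 + Z + w)
A(F, T) = T/F (A(F, T) = (2*T)/((2*F)) = (2*T)*(1/(2*F)) = T/F)
P = -113248 (P = -8*(19265 - 1*5109) = -8*(19265 - 5109) = -8*14156 = -113248)
(A(194, 54) + K)/(C(190, -71) + P) = (54/194 + 7661)/((-9 - 71 + 190) - 113248) = (54*(1/194) + 7661)/(110 - 113248) = (27/97 + 7661)/(-113138) = (743144/97)*(-1/113138) = -371572/5487193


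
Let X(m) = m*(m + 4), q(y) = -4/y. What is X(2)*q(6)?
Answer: -8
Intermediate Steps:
X(m) = m*(4 + m)
X(2)*q(6) = (2*(4 + 2))*(-4/6) = (2*6)*(-4*⅙) = 12*(-⅔) = -8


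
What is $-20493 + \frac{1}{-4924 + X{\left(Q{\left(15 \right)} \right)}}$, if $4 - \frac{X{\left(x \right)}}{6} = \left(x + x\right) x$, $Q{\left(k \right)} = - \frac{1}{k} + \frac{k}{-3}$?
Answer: $- \frac{8004647847}{390604} \approx -20493.0$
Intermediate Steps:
$Q{\left(k \right)} = - \frac{1}{k} - \frac{k}{3}$ ($Q{\left(k \right)} = - \frac{1}{k} + k \left(- \frac{1}{3}\right) = - \frac{1}{k} - \frac{k}{3}$)
$X{\left(x \right)} = 24 - 12 x^{2}$ ($X{\left(x \right)} = 24 - 6 \left(x + x\right) x = 24 - 6 \cdot 2 x x = 24 - 6 \cdot 2 x^{2} = 24 - 12 x^{2}$)
$-20493 + \frac{1}{-4924 + X{\left(Q{\left(15 \right)} \right)}} = -20493 + \frac{1}{-4924 + \left(24 - 12 \left(- \frac{1}{15} - 5\right)^{2}\right)} = -20493 + \frac{1}{-4924 + \left(24 - 12 \left(- \frac{76}{15}\right)^{2}\right)} = -20493 + \frac{1}{-4924 + \left(24 - \frac{23104}{75}\right)} = -20493 + \frac{1}{-4924 - \frac{21304}{75}} = -20493 + \frac{1}{- \frac{390604}{75}} = -20493 - \frac{75}{390604} = - \frac{8004647847}{390604}$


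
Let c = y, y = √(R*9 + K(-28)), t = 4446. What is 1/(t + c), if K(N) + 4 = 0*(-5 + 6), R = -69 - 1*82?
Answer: 4446/19768279 - I*√1363/19768279 ≈ 0.00022491 - 1.8676e-6*I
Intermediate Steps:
R = -151 (R = -69 - 82 = -151)
K(N) = -4 (K(N) = -4 + 0*(-5 + 6) = -4 + 0*1 = -4 + 0 = -4)
y = I*√1363 (y = √(-151*9 - 4) = √(-1359 - 4) = √(-1363) = I*√1363 ≈ 36.919*I)
c = I*√1363 ≈ 36.919*I
1/(t + c) = 1/(4446 + I*√1363)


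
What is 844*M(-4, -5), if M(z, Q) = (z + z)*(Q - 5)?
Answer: 67520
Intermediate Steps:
M(z, Q) = 2*z*(-5 + Q) (M(z, Q) = (2*z)*(-5 + Q) = 2*z*(-5 + Q))
844*M(-4, -5) = 844*(2*(-4)*(-5 - 5)) = 844*(2*(-4)*(-10)) = 844*80 = 67520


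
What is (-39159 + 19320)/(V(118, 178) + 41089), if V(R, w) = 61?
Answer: -19839/41150 ≈ -0.48211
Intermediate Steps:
(-39159 + 19320)/(V(118, 178) + 41089) = (-39159 + 19320)/(61 + 41089) = -19839/41150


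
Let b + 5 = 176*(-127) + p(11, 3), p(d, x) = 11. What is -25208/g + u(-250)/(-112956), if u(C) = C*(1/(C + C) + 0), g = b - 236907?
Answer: 5694530443/58568363736 ≈ 0.097229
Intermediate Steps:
b = -22346 (b = -5 + (176*(-127) + 11) = -5 + (-22352 + 11) = -5 - 22341 = -22346)
g = -259253 (g = -22346 - 236907 = -259253)
u(C) = ½ (u(C) = C*(1/(2*C) + 0) = C*(1/(2*C)) = ½)
-25208/g + u(-250)/(-112956) = -25208/(-259253) + (½)/(-112956) = -25208*(-1/259253) + (½)*(-1/112956) = 25208/259253 - 1/225912 = 5694530443/58568363736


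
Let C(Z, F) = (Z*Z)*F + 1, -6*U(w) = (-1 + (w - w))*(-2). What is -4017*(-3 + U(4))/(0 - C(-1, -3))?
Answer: 6695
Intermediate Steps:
U(w) = -⅓ (U(w) = -(-1 + (w - w))*(-2)/6 = -(-1 + 0)*(-2)/6 = -(-1)*(-2)/6 = -⅙*2 = -⅓)
C(Z, F) = 1 + F*Z² (C(Z, F) = Z²*F + 1 = F*Z² + 1 = 1 + F*Z²)
-4017*(-3 + U(4))/(0 - C(-1, -3)) = -4017*(-3 - ⅓)/(0 - (1 - 3*(-1)²)) = -(-13390)/(0 - (1 - 3*1)) = -(-13390)/(0 - (1 - 3)) = -(-13390)/(0 - 1*(-2)) = -(-13390)/(0 + 2) = -(-13390)/2 = -4017*(-5/3) = 6695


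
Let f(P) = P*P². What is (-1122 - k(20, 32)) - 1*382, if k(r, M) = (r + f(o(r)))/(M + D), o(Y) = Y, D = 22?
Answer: -44618/27 ≈ -1652.5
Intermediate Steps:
f(P) = P³
k(r, M) = (r + r³)/(22 + M) (k(r, M) = (r + r³)/(M + 22) = (r + r³)/(22 + M))
(-1122 - k(20, 32)) - 1*382 = (-1122 - (20 + 20³)/(22 + 32)) - 1*382 = (-1122 - (20 + 8000)/54) - 382 = (-1122 - 8020/54) - 382 = (-1122 - 1*4010/27) - 382 = (-1122 - 4010/27) - 382 = -34304/27 - 382 = -44618/27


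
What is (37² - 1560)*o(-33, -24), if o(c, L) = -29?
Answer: 5539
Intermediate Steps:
(37² - 1560)*o(-33, -24) = (37² - 1560)*(-29) = (1369 - 1560)*(-29) = -191*(-29) = 5539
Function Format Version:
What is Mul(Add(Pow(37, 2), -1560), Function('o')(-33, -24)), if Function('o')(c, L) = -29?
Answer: 5539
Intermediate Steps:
Mul(Add(Pow(37, 2), -1560), Function('o')(-33, -24)) = Mul(Add(Pow(37, 2), -1560), -29) = Mul(Add(1369, -1560), -29) = Mul(-191, -29) = 5539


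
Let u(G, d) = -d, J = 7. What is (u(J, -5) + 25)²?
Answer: 900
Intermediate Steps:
(u(J, -5) + 25)² = (-1*(-5) + 25)² = (5 + 25)² = 30² = 900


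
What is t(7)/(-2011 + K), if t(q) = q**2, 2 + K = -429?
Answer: -49/2442 ≈ -0.020066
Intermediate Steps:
K = -431 (K = -2 - 429 = -431)
t(7)/(-2011 + K) = 7**2/(-2011 - 431) = 49/(-2442) = -1/2442*49 = -49/2442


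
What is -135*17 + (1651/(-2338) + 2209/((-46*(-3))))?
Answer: -183882794/80661 ≈ -2279.7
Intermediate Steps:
-135*17 + (1651/(-2338) + 2209/((-46*(-3)))) = -2295 + (1651*(-1/2338) + 2209/138) = -2295 + (-1651/2338 + 2209*(1/138)) = -2295 + (-1651/2338 + 2209/138) = -2295 + 1234201/80661 = -183882794/80661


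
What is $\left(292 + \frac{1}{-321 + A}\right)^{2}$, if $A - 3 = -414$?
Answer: $\frac{45686070049}{535824} \approx 85263.0$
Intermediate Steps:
$A = -411$ ($A = 3 - 414 = -411$)
$\left(292 + \frac{1}{-321 + A}\right)^{2} = \left(292 + \frac{1}{-321 - 411}\right)^{2} = \left(292 + \frac{1}{-732}\right)^{2} = \left(292 - \frac{1}{732}\right)^{2} = \left(\frac{213743}{732}\right)^{2} = \frac{45686070049}{535824}$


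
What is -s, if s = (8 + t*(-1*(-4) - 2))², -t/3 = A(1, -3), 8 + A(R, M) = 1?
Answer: -2500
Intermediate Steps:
A(R, M) = -7 (A(R, M) = -8 + 1 = -7)
t = 21 (t = -3*(-7) = 21)
s = 2500 (s = (8 + 21*(-1*(-4) - 2))² = (8 + 21*(4 - 2))² = (8 + 21*2)² = (8 + 42)² = 50² = 2500)
-s = -1*2500 = -2500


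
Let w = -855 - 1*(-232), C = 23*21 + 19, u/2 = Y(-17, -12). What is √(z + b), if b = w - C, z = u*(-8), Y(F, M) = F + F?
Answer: I*√581 ≈ 24.104*I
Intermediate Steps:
Y(F, M) = 2*F
u = -68 (u = 2*(2*(-17)) = 2*(-34) = -68)
z = 544 (z = -68*(-8) = 544)
C = 502 (C = 483 + 19 = 502)
w = -623 (w = -855 + 232 = -623)
b = -1125 (b = -623 - 1*502 = -623 - 502 = -1125)
√(z + b) = √(544 - 1125) = √(-581) = I*√581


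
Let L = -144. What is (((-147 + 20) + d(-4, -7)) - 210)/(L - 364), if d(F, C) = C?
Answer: 86/127 ≈ 0.67717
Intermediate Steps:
(((-147 + 20) + d(-4, -7)) - 210)/(L - 364) = (((-147 + 20) - 7) - 210)/(-144 - 364) = ((-127 - 7) - 210)/(-508) = (-134 - 210)*(-1/508) = -344*(-1/508) = 86/127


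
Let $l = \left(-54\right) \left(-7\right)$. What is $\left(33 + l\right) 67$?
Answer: $27537$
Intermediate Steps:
$l = 378$
$\left(33 + l\right) 67 = \left(33 + 378\right) 67 = 411 \cdot 67 = 27537$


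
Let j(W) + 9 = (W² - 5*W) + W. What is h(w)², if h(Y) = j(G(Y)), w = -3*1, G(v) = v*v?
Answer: 1296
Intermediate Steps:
G(v) = v²
w = -3
j(W) = -9 + W² - 4*W (j(W) = -9 + ((W² - 5*W) + W) = -9 + (W² - 4*W) = -9 + W² - 4*W)
h(Y) = -9 + Y⁴ - 4*Y² (h(Y) = -9 + (Y²)² - 4*Y² = -9 + Y⁴ - 4*Y²)
h(w)² = (-9 + (-3)⁴ - 4*(-3)²)² = (-9 + 81 - 4*9)² = (-9 + 81 - 36)² = 36² = 1296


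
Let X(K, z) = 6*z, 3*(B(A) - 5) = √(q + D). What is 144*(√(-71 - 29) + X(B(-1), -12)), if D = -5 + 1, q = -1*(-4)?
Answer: -10368 + 1440*I ≈ -10368.0 + 1440.0*I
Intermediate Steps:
q = 4
D = -4
B(A) = 5 (B(A) = 5 + √(4 - 4)/3 = 5 + √0/3 = 5 + (⅓)*0 = 5 + 0 = 5)
144*(√(-71 - 29) + X(B(-1), -12)) = 144*(√(-71 - 29) + 6*(-12)) = 144*(√(-100) - 72) = 144*(10*I - 72) = 144*(-72 + 10*I) = -10368 + 1440*I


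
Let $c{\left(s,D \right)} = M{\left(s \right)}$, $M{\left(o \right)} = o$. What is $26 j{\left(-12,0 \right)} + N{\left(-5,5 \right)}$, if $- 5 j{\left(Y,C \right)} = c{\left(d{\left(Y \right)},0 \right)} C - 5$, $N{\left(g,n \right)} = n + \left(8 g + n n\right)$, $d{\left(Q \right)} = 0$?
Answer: $16$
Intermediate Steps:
$N{\left(g,n \right)} = n + n^{2} + 8 g$ ($N{\left(g,n \right)} = n + \left(8 g + n^{2}\right) = n + \left(n^{2} + 8 g\right) = n + n^{2} + 8 g$)
$c{\left(s,D \right)} = s$
$j{\left(Y,C \right)} = 1$ ($j{\left(Y,C \right)} = - \frac{0 C - 5}{5} = - \frac{0 - 5}{5} = \left(- \frac{1}{5}\right) \left(-5\right) = 1$)
$26 j{\left(-12,0 \right)} + N{\left(-5,5 \right)} = 26 \cdot 1 + \left(5 + 5^{2} + 8 \left(-5\right)\right) = 26 + \left(5 + 25 - 40\right) = 26 - 10 = 16$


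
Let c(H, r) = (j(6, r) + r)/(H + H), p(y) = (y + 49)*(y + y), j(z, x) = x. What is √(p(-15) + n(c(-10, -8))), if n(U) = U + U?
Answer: 2*I*√6365/5 ≈ 31.912*I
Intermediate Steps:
p(y) = 2*y*(49 + y) (p(y) = (49 + y)*(2*y) = 2*y*(49 + y))
c(H, r) = r/H (c(H, r) = (r + r)/(H + H) = (2*r)/((2*H)) = (2*r)*(1/(2*H)) = r/H)
n(U) = 2*U
√(p(-15) + n(c(-10, -8))) = √(2*(-15)*(49 - 15) + 2*(-8/(-10))) = √(2*(-15)*34 + 2*(-8*(-⅒))) = √(-1020 + 2*(⅘)) = √(-1020 + 8/5) = √(-5092/5) = 2*I*√6365/5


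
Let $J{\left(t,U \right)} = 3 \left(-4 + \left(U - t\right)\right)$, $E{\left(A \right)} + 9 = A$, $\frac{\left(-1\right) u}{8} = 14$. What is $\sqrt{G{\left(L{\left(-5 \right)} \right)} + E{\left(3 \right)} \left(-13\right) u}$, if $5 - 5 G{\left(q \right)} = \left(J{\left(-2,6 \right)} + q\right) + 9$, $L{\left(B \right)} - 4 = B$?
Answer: $3 i \sqrt{971} \approx 93.483 i$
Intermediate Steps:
$L{\left(B \right)} = 4 + B$
$u = -112$ ($u = \left(-8\right) 14 = -112$)
$E{\left(A \right)} = -9 + A$
$J{\left(t,U \right)} = -12 - 3 t + 3 U$ ($J{\left(t,U \right)} = 3 \left(-4 + U - t\right) = -12 - 3 t + 3 U$)
$G{\left(q \right)} = - \frac{16}{5} - \frac{q}{5}$ ($G{\left(q \right)} = 1 - \frac{\left(\left(-12 - -6 + 3 \cdot 6\right) + q\right) + 9}{5} = 1 - \frac{\left(\left(-12 + 6 + 18\right) + q\right) + 9}{5} = 1 - \frac{\left(12 + q\right) + 9}{5} = 1 - \frac{21 + q}{5} = 1 - \left(\frac{21}{5} + \frac{q}{5}\right) = - \frac{16}{5} - \frac{q}{5}$)
$\sqrt{G{\left(L{\left(-5 \right)} \right)} + E{\left(3 \right)} \left(-13\right) u} = \sqrt{\left(- \frac{16}{5} - \frac{4 - 5}{5}\right) + \left(-9 + 3\right) \left(-13\right) \left(-112\right)} = \sqrt{\left(- \frac{16}{5} - - \frac{1}{5}\right) + \left(-6\right) \left(-13\right) \left(-112\right)} = \sqrt{\left(- \frac{16}{5} + \frac{1}{5}\right) + 78 \left(-112\right)} = \sqrt{-3 - 8736} = \sqrt{-8739} = 3 i \sqrt{971}$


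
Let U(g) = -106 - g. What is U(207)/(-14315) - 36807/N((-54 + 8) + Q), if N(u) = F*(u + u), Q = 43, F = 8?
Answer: 175635743/229040 ≈ 766.83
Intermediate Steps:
N(u) = 16*u (N(u) = 8*(u + u) = 8*(2*u) = 16*u)
U(207)/(-14315) - 36807/N((-54 + 8) + Q) = (-106 - 1*207)/(-14315) - 36807*1/(16*((-54 + 8) + 43)) = (-106 - 207)*(-1/14315) - 36807*1/(16*(-46 + 43)) = -313*(-1/14315) - 36807/(16*(-3)) = 313/14315 - 36807/(-48) = 313/14315 - 36807*(-1/48) = 313/14315 + 12269/16 = 175635743/229040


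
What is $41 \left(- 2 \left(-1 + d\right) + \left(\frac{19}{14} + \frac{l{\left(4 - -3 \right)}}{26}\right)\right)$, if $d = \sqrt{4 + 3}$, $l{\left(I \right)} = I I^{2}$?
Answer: $\frac{61746}{91} - 82 \sqrt{7} \approx 461.58$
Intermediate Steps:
$l{\left(I \right)} = I^{3}$
$d = \sqrt{7} \approx 2.6458$
$41 \left(- 2 \left(-1 + d\right) + \left(\frac{19}{14} + \frac{l{\left(4 - -3 \right)}}{26}\right)\right) = 41 \left(- 2 \left(-1 + \sqrt{7}\right) + \left(\frac{19}{14} + \frac{\left(4 - -3\right)^{3}}{26}\right)\right) = 41 \left(\left(2 - 2 \sqrt{7}\right) + \left(19 \cdot \frac{1}{14} + \left(4 + 3\right)^{3} \cdot \frac{1}{26}\right)\right) = 41 \left(\left(2 - 2 \sqrt{7}\right) + \left(\frac{19}{14} + 7^{3} \cdot \frac{1}{26}\right)\right) = 41 \left(\left(2 - 2 \sqrt{7}\right) + \left(\frac{19}{14} + 343 \cdot \frac{1}{26}\right)\right) = 41 \left(\left(2 - 2 \sqrt{7}\right) + \left(\frac{19}{14} + \frac{343}{26}\right)\right) = 41 \left(\left(2 - 2 \sqrt{7}\right) + \frac{1324}{91}\right) = 41 \left(\frac{1506}{91} - 2 \sqrt{7}\right) = \frac{61746}{91} - 82 \sqrt{7}$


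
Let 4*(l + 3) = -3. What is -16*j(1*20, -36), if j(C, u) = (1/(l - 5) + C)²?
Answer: -7750656/1225 ≈ -6327.1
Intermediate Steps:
l = -15/4 (l = -3 + (¼)*(-3) = -3 - ¾ = -15/4 ≈ -3.7500)
j(C, u) = (-4/35 + C)² (j(C, u) = (1/(-15/4 - 5) + C)² = (1/(-35/4) + C)² = (-4/35 + C)²)
-16*j(1*20, -36) = -16*(4 - 35*20)²/1225 = -16*(4 - 700)²/1225 = -16*(-696)²/1225 = -16*484416/1225 = -7750656/1225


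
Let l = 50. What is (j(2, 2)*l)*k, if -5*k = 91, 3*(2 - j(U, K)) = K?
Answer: -3640/3 ≈ -1213.3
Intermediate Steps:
j(U, K) = 2 - K/3
k = -91/5 (k = -1/5*91 = -91/5 ≈ -18.200)
(j(2, 2)*l)*k = ((2 - 1/3*2)*50)*(-91/5) = ((2 - 2/3)*50)*(-91/5) = ((4/3)*50)*(-91/5) = (200/3)*(-91/5) = -3640/3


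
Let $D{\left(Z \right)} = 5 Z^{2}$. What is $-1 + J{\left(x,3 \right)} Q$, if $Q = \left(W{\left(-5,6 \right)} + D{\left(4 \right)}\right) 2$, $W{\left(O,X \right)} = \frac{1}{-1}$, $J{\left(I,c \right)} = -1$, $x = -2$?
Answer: $-159$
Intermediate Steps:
$W{\left(O,X \right)} = -1$
$Q = 158$ ($Q = \left(-1 + 5 \cdot 4^{2}\right) 2 = \left(-1 + 5 \cdot 16\right) 2 = \left(-1 + 80\right) 2 = 79 \cdot 2 = 158$)
$-1 + J{\left(x,3 \right)} Q = -1 - 158 = -159$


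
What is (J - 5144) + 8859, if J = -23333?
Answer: -19618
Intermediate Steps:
(J - 5144) + 8859 = (-23333 - 5144) + 8859 = -28477 + 8859 = -19618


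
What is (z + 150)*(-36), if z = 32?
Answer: -6552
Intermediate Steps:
(z + 150)*(-36) = (32 + 150)*(-36) = 182*(-36) = -6552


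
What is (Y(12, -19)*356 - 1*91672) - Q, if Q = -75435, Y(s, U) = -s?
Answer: -20509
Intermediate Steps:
(Y(12, -19)*356 - 1*91672) - Q = (-1*12*356 - 1*91672) - 1*(-75435) = (-12*356 - 91672) + 75435 = (-4272 - 91672) + 75435 = -95944 + 75435 = -20509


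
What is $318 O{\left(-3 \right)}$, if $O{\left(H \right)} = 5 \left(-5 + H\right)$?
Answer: $-12720$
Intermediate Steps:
$O{\left(H \right)} = -25 + 5 H$
$318 O{\left(-3 \right)} = 318 \left(-25 + 5 \left(-3\right)\right) = 318 \left(-25 - 15\right) = 318 \left(-40\right) = -12720$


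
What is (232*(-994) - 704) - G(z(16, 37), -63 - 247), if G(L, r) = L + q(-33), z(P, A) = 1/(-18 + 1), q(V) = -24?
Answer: -3931895/17 ≈ -2.3129e+5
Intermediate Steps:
z(P, A) = -1/17 (z(P, A) = 1/(-17) = -1/17)
G(L, r) = -24 + L (G(L, r) = L - 24 = -24 + L)
(232*(-994) - 704) - G(z(16, 37), -63 - 247) = (232*(-994) - 704) - (-24 - 1/17) = (-230608 - 704) - 1*(-409/17) = -231312 + 409/17 = -3931895/17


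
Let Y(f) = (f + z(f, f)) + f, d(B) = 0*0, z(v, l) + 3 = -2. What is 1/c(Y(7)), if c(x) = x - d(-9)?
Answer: ⅑ ≈ 0.11111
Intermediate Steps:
z(v, l) = -5 (z(v, l) = -3 - 2 = -5)
d(B) = 0
Y(f) = -5 + 2*f (Y(f) = (f - 5) + f = (-5 + f) + f = -5 + 2*f)
c(x) = x (c(x) = x - 1*0 = x + 0 = x)
1/c(Y(7)) = 1/(-5 + 2*7) = 1/(-5 + 14) = 1/9 = ⅑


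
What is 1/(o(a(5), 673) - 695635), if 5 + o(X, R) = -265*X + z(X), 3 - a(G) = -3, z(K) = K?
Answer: -1/697224 ≈ -1.4343e-6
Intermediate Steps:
a(G) = 6 (a(G) = 3 - 1*(-3) = 3 + 3 = 6)
o(X, R) = -5 - 264*X (o(X, R) = -5 + (-265*X + X) = -5 - 264*X)
1/(o(a(5), 673) - 695635) = 1/((-5 - 264*6) - 695635) = 1/((-5 - 1584) - 695635) = 1/(-1589 - 695635) = 1/(-697224) = -1/697224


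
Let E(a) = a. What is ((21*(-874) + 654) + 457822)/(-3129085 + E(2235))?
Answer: -220061/1563425 ≈ -0.14076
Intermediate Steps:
((21*(-874) + 654) + 457822)/(-3129085 + E(2235)) = ((21*(-874) + 654) + 457822)/(-3129085 + 2235) = ((-18354 + 654) + 457822)/(-3126850) = (-17700 + 457822)*(-1/3126850) = 440122*(-1/3126850) = -220061/1563425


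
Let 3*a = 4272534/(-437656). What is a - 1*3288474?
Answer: -719610900561/218828 ≈ -3.2885e+6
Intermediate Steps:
a = -712089/218828 (a = (4272534/(-437656))/3 = (4272534*(-1/437656))/3 = (1/3)*(-2136267/218828) = -712089/218828 ≈ -3.2541)
a - 1*3288474 = -712089/218828 - 1*3288474 = -712089/218828 - 3288474 = -719610900561/218828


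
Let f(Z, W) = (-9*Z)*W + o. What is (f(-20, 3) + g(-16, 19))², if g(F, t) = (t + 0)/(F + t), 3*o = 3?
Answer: 2696164/9 ≈ 2.9957e+5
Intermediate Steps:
o = 1 (o = (⅓)*3 = 1)
f(Z, W) = 1 - 9*W*Z (f(Z, W) = (-9*Z)*W + 1 = -9*W*Z + 1 = 1 - 9*W*Z)
g(F, t) = t/(F + t)
(f(-20, 3) + g(-16, 19))² = ((1 - 9*3*(-20)) + 19/(-16 + 19))² = ((1 + 540) + 19/3)² = (541 + 19*(⅓))² = (541 + 19/3)² = (1642/3)² = 2696164/9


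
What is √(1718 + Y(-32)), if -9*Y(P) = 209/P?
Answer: √989986/24 ≈ 41.458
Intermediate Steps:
Y(P) = -209/(9*P)
√(1718 + Y(-32)) = √(1718 - 209/9/(-32)) = √(1718 - 209/9*(-1/32)) = √(1718 + 209/288) = √(494993/288) = √989986/24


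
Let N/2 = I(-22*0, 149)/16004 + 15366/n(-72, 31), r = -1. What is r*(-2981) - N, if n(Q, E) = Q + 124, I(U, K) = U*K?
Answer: 2390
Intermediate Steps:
I(U, K) = K*U
n(Q, E) = 124 + Q
N = 591 (N = 2*((149*(-22*0))/16004 + 15366/(124 - 72)) = 2*((149*0)*(1/16004) + 15366/52) = 2*(0*(1/16004) + 15366*(1/52)) = 2*(0 + 591/2) = 2*(591/2) = 591)
r*(-2981) - N = -1*(-2981) - 1*591 = 2981 - 591 = 2390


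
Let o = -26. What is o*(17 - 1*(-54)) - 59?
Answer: -1905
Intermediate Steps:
o*(17 - 1*(-54)) - 59 = -26*(17 - 1*(-54)) - 59 = -26*(17 + 54) - 59 = -26*71 - 59 = -1846 - 59 = -1905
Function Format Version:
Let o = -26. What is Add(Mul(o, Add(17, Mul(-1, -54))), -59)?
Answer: -1905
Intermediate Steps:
Add(Mul(o, Add(17, Mul(-1, -54))), -59) = Add(Mul(-26, Add(17, Mul(-1, -54))), -59) = Add(Mul(-26, Add(17, 54)), -59) = Add(Mul(-26, 71), -59) = Add(-1846, -59) = -1905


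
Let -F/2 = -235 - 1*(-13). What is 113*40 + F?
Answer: 4964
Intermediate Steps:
F = 444 (F = -2*(-235 - 1*(-13)) = -2*(-235 + 13) = -2*(-222) = 444)
113*40 + F = 113*40 + 444 = 4520 + 444 = 4964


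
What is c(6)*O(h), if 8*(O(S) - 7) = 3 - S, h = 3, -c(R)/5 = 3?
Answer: -105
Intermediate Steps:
c(R) = -15 (c(R) = -5*3 = -15)
O(S) = 59/8 - S/8 (O(S) = 7 + (3 - S)/8 = 7 + (3/8 - S/8) = 59/8 - S/8)
c(6)*O(h) = -15*(59/8 - ⅛*3) = -15*(59/8 - 3/8) = -15*7 = -105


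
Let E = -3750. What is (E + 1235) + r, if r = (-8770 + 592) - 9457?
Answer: -20150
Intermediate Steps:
r = -17635 (r = -8178 - 9457 = -17635)
(E + 1235) + r = (-3750 + 1235) - 17635 = -2515 - 17635 = -20150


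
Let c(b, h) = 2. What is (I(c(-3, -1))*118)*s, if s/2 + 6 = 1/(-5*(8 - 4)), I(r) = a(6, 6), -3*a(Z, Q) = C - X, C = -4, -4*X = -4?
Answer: -7139/3 ≈ -2379.7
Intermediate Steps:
X = 1 (X = -¼*(-4) = 1)
a(Z, Q) = 5/3 (a(Z, Q) = -(-4 - 1*1)/3 = -(-4 - 1)/3 = -⅓*(-5) = 5/3)
I(r) = 5/3
s = -121/10 (s = -12 + 2/((-5*(8 - 4))) = -12 + 2/((-5*4)) = -12 + 2/(-20) = -12 + 2*(-1/20) = -12 - ⅒ = -121/10 ≈ -12.100)
(I(c(-3, -1))*118)*s = ((5/3)*118)*(-121/10) = (590/3)*(-121/10) = -7139/3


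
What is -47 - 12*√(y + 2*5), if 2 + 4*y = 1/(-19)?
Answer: -47 - 6*√13699/19 ≈ -83.961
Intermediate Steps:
y = -39/76 (y = -½ + (¼)/(-19) = -½ + (¼)*(-1/19) = -½ - 1/76 = -39/76 ≈ -0.51316)
-47 - 12*√(y + 2*5) = -47 - 12*√(-39/76 + 2*5) = -47 - 12*√(-39/76 + 10) = -47 - 6*√13699/19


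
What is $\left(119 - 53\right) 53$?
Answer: $3498$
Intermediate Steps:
$\left(119 - 53\right) 53 = 66 \cdot 53 = 3498$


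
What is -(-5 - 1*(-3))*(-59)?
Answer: -118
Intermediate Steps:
-(-5 - 1*(-3))*(-59) = -(-5 + 3)*(-59) = -1*(-2)*(-59) = 2*(-59) = -118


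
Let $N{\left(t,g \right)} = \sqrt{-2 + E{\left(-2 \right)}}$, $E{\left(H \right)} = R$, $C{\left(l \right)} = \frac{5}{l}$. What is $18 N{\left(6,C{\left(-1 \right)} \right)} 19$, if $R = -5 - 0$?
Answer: $342 i \sqrt{7} \approx 904.85 i$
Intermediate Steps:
$R = -5$ ($R = -5 + 0 = -5$)
$E{\left(H \right)} = -5$
$N{\left(t,g \right)} = i \sqrt{7}$ ($N{\left(t,g \right)} = \sqrt{-2 - 5} = \sqrt{-7} = i \sqrt{7}$)
$18 N{\left(6,C{\left(-1 \right)} \right)} 19 = 18 i \sqrt{7} \cdot 19 = 342 i \sqrt{7}$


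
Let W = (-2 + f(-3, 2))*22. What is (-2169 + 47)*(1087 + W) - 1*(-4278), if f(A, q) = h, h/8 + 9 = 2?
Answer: 405336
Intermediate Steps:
h = -56 (h = -72 + 8*2 = -72 + 16 = -56)
f(A, q) = -56
W = -1276 (W = (-2 - 56)*22 = -58*22 = -1276)
(-2169 + 47)*(1087 + W) - 1*(-4278) = (-2169 + 47)*(1087 - 1276) - 1*(-4278) = -2122*(-189) + 4278 = 401058 + 4278 = 405336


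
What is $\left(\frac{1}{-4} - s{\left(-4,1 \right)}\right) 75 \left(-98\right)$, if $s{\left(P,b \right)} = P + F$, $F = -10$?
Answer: $- \frac{202125}{2} \approx -1.0106 \cdot 10^{5}$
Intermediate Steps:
$s{\left(P,b \right)} = -10 + P$ ($s{\left(P,b \right)} = P - 10 = -10 + P$)
$\left(\frac{1}{-4} - s{\left(-4,1 \right)}\right) 75 \left(-98\right) = \left(\frac{1}{-4} - \left(-10 - 4\right)\right) 75 \left(-98\right) = \left(- \frac{1}{4} - -14\right) 75 \left(-98\right) = \left(- \frac{1}{4} + 14\right) 75 \left(-98\right) = \frac{55}{4} \cdot 75 \left(-98\right) = \frac{4125}{4} \left(-98\right) = - \frac{202125}{2}$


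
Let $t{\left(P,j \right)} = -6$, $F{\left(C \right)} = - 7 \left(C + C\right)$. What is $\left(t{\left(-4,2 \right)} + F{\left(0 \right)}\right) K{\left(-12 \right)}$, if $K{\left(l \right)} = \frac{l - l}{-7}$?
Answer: $0$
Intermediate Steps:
$K{\left(l \right)} = 0$ ($K{\left(l \right)} = 0 \left(- \frac{1}{7}\right) = 0$)
$F{\left(C \right)} = - 14 C$ ($F{\left(C \right)} = - 7 \cdot 2 C = - 14 C$)
$\left(t{\left(-4,2 \right)} + F{\left(0 \right)}\right) K{\left(-12 \right)} = \left(-6 - 0\right) 0 = \left(-6 + 0\right) 0 = \left(-6\right) 0 = 0$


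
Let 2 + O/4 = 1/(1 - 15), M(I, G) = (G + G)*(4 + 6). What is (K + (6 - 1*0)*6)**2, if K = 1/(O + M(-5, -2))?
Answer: 147889921/114244 ≈ 1294.5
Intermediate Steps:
M(I, G) = 20*G (M(I, G) = (2*G)*10 = 20*G)
O = -58/7 (O = -8 + 4/(1 - 15) = -8 + 4/(-14) = -8 + 4*(-1/14) = -8 - 2/7 = -58/7 ≈ -8.2857)
K = -7/338 (K = 1/(-58/7 + 20*(-2)) = 1/(-58/7 - 40) = 1/(-338/7) = -7/338 ≈ -0.020710)
(K + (6 - 1*0)*6)**2 = (-7/338 + (6 - 1*0)*6)**2 = (-7/338 + (6 + 0)*6)**2 = (-7/338 + 6*6)**2 = (-7/338 + 36)**2 = (12161/338)**2 = 147889921/114244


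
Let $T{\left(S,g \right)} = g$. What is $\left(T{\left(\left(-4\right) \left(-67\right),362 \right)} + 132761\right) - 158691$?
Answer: $-25568$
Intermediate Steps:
$\left(T{\left(\left(-4\right) \left(-67\right),362 \right)} + 132761\right) - 158691 = \left(362 + 132761\right) - 158691 = 133123 - 158691 = -25568$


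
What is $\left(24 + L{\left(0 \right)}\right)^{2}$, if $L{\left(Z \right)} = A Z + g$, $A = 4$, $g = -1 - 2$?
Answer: $441$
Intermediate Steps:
$g = -3$
$L{\left(Z \right)} = -3 + 4 Z$ ($L{\left(Z \right)} = 4 Z - 3 = -3 + 4 Z$)
$\left(24 + L{\left(0 \right)}\right)^{2} = \left(24 + \left(-3 + 4 \cdot 0\right)\right)^{2} = \left(24 + \left(-3 + 0\right)\right)^{2} = \left(24 - 3\right)^{2} = 21^{2} = 441$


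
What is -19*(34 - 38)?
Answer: 76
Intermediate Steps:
-19*(34 - 38) = -19*(-4) = 76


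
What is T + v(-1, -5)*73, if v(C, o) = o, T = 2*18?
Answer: -329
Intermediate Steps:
T = 36
T + v(-1, -5)*73 = 36 - 5*73 = 36 - 365 = -329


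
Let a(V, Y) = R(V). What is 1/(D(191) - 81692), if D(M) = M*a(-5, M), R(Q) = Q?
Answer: -1/82647 ≈ -1.2100e-5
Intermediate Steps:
a(V, Y) = V
D(M) = -5*M (D(M) = M*(-5) = -5*M)
1/(D(191) - 81692) = 1/(-5*191 - 81692) = 1/(-955 - 81692) = 1/(-82647) = -1/82647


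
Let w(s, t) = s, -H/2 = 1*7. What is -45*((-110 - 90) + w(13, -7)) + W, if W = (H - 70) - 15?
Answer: 8316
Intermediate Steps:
H = -14 (H = -2*7 = -14)
W = -99 (W = (-14 - 70) - 15 = -84 - 15 = -99)
-45*((-110 - 90) + w(13, -7)) + W = -45*((-110 - 90) + 13) - 99 = -45*(-200 + 13) - 99 = -45*(-187) - 99 = 8415 - 99 = 8316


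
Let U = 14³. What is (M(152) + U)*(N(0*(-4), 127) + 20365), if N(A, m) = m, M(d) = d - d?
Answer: 56230048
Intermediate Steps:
M(d) = 0
U = 2744
(M(152) + U)*(N(0*(-4), 127) + 20365) = (0 + 2744)*(127 + 20365) = 2744*20492 = 56230048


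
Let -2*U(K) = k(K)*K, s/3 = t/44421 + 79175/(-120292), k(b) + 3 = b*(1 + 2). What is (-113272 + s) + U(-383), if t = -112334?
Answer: -34983055727819/104774332 ≈ -3.3389e+5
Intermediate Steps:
k(b) = -3 + 3*b (k(b) = -3 + b*(1 + 2) = -3 + b*3 = -3 + 3*b)
s = -1001759659/104774332 (s = 3*(-112334/44421 + 79175/(-120292)) = 3*(-112334*1/44421 + 79175*(-1/120292)) = 3*(-112334/44421 - 79175/120292) = 3*(-1001759659/314322996) = -1001759659/104774332 ≈ -9.5611)
U(K) = -K*(-3 + 3*K)/2 (U(K) = -(-3 + 3*K)*K/2 = -K*(-3 + 3*K)/2)
(-113272 + s) + U(-383) = (-113272 - 1001759659/104774332) + (3/2)*(-383)*(1 - 1*(-383)) = -11868999893963/104774332 + (3/2)*(-383)*(1 + 383) = -11868999893963/104774332 + (3/2)*(-383)*384 = -11868999893963/104774332 - 220608 = -34983055727819/104774332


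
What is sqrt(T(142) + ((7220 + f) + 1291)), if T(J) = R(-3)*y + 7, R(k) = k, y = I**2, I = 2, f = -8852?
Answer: I*sqrt(346) ≈ 18.601*I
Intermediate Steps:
y = 4 (y = 2**2 = 4)
T(J) = -5 (T(J) = -3*4 + 7 = -12 + 7 = -5)
sqrt(T(142) + ((7220 + f) + 1291)) = sqrt(-5 + ((7220 - 8852) + 1291)) = sqrt(-5 + (-1632 + 1291)) = sqrt(-5 - 341) = sqrt(-346) = I*sqrt(346)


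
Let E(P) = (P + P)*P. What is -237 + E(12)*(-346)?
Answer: -99885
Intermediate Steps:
E(P) = 2*P² (E(P) = (2*P)*P = 2*P²)
-237 + E(12)*(-346) = -237 + (2*12²)*(-346) = -237 + (2*144)*(-346) = -237 + 288*(-346) = -237 - 99648 = -99885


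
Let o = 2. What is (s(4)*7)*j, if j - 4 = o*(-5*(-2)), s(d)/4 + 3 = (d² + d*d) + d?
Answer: 22176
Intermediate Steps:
s(d) = -12 + 4*d + 8*d² (s(d) = -12 + 4*((d² + d*d) + d) = -12 + 4*((d² + d²) + d) = -12 + 4*(2*d² + d) = -12 + 4*(d + 2*d²) = -12 + (4*d + 8*d²) = -12 + 4*d + 8*d²)
j = 24 (j = 4 + 2*(-5*(-2)) = 4 + 2*10 = 4 + 20 = 24)
(s(4)*7)*j = ((-12 + 4*4 + 8*4²)*7)*24 = ((-12 + 16 + 8*16)*7)*24 = ((-12 + 16 + 128)*7)*24 = (132*7)*24 = 924*24 = 22176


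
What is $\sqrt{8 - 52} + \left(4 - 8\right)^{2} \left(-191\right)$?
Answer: $-3056 + 2 i \sqrt{11} \approx -3056.0 + 6.6332 i$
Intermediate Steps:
$\sqrt{8 - 52} + \left(4 - 8\right)^{2} \left(-191\right) = \sqrt{-44} + \left(-4\right)^{2} \left(-191\right) = 2 i \sqrt{11} + 16 \left(-191\right) = 2 i \sqrt{11} - 3056 = -3056 + 2 i \sqrt{11}$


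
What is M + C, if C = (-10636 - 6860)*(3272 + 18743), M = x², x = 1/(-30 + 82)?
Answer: -1041511685759/2704 ≈ -3.8517e+8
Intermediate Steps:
x = 1/52 ≈ 0.019231
M = 1/2704 (M = (1/52)² = 1/2704 ≈ 0.00036982)
C = -385174440 (C = -17496*22015 = -385174440)
M + C = 1/2704 - 385174440 = -1041511685759/2704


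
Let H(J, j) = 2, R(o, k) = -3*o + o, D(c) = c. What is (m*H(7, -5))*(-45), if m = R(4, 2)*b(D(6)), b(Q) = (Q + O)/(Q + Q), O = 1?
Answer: 420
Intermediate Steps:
R(o, k) = -2*o
b(Q) = (1 + Q)/(2*Q) (b(Q) = (Q + 1)/(Q + Q) = (1 + Q)/((2*Q)) = (1 + Q)*(1/(2*Q)) = (1 + Q)/(2*Q))
m = -14/3 (m = (-2*4)*((½)*(1 + 6)/6) = -4*7/6 = -8*7/12 = -14/3 ≈ -4.6667)
(m*H(7, -5))*(-45) = -14/3*2*(-45) = -28/3*(-45) = 420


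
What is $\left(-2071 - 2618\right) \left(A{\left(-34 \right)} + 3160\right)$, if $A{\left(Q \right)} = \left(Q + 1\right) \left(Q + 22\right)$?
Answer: $-16674084$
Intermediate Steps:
$A{\left(Q \right)} = \left(1 + Q\right) \left(22 + Q\right)$
$\left(-2071 - 2618\right) \left(A{\left(-34 \right)} + 3160\right) = \left(-2071 - 2618\right) \left(\left(22 + \left(-34\right)^{2} + 23 \left(-34\right)\right) + 3160\right) = - 4689 \left(\left(22 + 1156 - 782\right) + 3160\right) = - 4689 \left(396 + 3160\right) = \left(-4689\right) 3556 = -16674084$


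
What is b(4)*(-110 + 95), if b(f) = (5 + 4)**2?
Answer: -1215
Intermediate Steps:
b(f) = 81 (b(f) = 9**2 = 81)
b(4)*(-110 + 95) = 81*(-110 + 95) = 81*(-15) = -1215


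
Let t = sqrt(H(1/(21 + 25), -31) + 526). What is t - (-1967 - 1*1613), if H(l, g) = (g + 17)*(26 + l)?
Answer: 3580 + sqrt(85537)/23 ≈ 3592.7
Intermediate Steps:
H(l, g) = (17 + g)*(26 + l)
t = sqrt(85537)/23 (t = sqrt((442 + 17/(21 + 25) + 26*(-31) - 31/(21 + 25)) + 526) = sqrt((442 + 17/46 - 806 - 31/46) + 526) = sqrt(-8379/23 + 526) = sqrt(3719/23) = sqrt(85537)/23 ≈ 12.716)
t - (-1967 - 1*1613) = sqrt(85537)/23 - (-1967 - 1*1613) = sqrt(85537)/23 - (-1967 - 1613) = sqrt(85537)/23 - 1*(-3580) = sqrt(85537)/23 + 3580 = 3580 + sqrt(85537)/23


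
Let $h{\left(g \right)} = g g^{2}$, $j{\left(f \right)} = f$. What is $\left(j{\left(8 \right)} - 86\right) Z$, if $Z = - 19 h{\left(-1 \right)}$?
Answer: $-1482$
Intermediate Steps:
$h{\left(g \right)} = g^{3}$
$Z = 19$ ($Z = - 19 \left(-1\right)^{3} = \left(-19\right) \left(-1\right) = 19$)
$\left(j{\left(8 \right)} - 86\right) Z = \left(8 - 86\right) 19 = \left(-78\right) 19 = -1482$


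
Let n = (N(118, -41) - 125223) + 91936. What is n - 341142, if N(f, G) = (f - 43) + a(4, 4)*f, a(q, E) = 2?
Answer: -374118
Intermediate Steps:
N(f, G) = -43 + 3*f (N(f, G) = (f - 43) + 2*f = (-43 + f) + 2*f = -43 + 3*f)
n = -32976 (n = ((-43 + 3*118) - 125223) + 91936 = ((-43 + 354) - 125223) + 91936 = (311 - 125223) + 91936 = -124912 + 91936 = -32976)
n - 341142 = -32976 - 341142 = -374118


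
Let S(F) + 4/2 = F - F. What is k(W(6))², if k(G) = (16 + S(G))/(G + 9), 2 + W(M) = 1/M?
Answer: 7056/1849 ≈ 3.8161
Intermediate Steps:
W(M) = -2 + 1/M
S(F) = -2 (S(F) = -2 + (F - F) = -2 + 0 = -2)
k(G) = 14/(9 + G) (k(G) = (16 - 2)/(G + 9) = 14/(9 + G))
k(W(6))² = (14/(9 + (-2 + 1/6)))² = (14/(9 + (-2 + ⅙)))² = (14/(9 - 11/6))² = (14/(43/6))² = (14*(6/43))² = (84/43)² = 7056/1849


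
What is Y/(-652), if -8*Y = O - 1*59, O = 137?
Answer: 39/2608 ≈ 0.014954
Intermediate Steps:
Y = -39/4 (Y = -(137 - 1*59)/8 = -(137 - 59)/8 = -⅛*78 = -39/4 ≈ -9.7500)
Y/(-652) = -39/4/(-652) = -39/4*(-1/652) = 39/2608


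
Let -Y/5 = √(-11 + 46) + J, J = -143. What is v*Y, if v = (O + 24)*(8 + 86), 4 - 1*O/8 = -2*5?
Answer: 9140560 - 63920*√35 ≈ 8.7624e+6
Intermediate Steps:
O = 112 (O = 32 - (-16)*5 = 32 - 8*(-10) = 32 + 80 = 112)
v = 12784 (v = (112 + 24)*(8 + 86) = 136*94 = 12784)
Y = 715 - 5*√35 (Y = -5*(√(-11 + 46) - 143) = -5*(√35 - 143) = -5*(-143 + √35) = 715 - 5*√35 ≈ 685.42)
v*Y = 12784*(715 - 5*√35) = 9140560 - 63920*√35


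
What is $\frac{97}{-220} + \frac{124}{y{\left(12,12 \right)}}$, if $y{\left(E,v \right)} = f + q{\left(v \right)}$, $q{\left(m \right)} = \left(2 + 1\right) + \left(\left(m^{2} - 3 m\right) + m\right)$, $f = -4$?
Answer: $\frac{15737}{26180} \approx 0.60111$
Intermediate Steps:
$q{\left(m \right)} = 3 + m^{2} - 2 m$ ($q{\left(m \right)} = 3 + \left(m^{2} - 2 m\right) = 3 + m^{2} - 2 m$)
$y{\left(E,v \right)} = -1 + v^{2} - 2 v$ ($y{\left(E,v \right)} = -4 + \left(3 + v^{2} - 2 v\right) = -1 + v^{2} - 2 v$)
$\frac{97}{-220} + \frac{124}{y{\left(12,12 \right)}} = \frac{97}{-220} + \frac{124}{-1 + 12^{2} - 24} = 97 \left(- \frac{1}{220}\right) + \frac{124}{-1 + 144 - 24} = - \frac{97}{220} + \frac{124}{119} = \frac{15737}{26180}$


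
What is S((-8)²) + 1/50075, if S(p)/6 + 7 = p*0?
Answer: -2103149/50075 ≈ -42.000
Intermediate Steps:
S(p) = -42 (S(p) = -42 + 6*(p*0) = -42 + 6*0 = -42 + 0 = -42)
S((-8)²) + 1/50075 = -42 + 1/50075 = -2103149/50075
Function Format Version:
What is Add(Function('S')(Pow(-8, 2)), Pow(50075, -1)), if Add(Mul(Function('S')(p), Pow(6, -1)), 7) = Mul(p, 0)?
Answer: Rational(-2103149, 50075) ≈ -42.000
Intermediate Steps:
Function('S')(p) = -42 (Function('S')(p) = Add(-42, Mul(6, Mul(p, 0))) = Add(-42, Mul(6, 0)) = Add(-42, 0) = -42)
Add(Function('S')(Pow(-8, 2)), Pow(50075, -1)) = Add(-42, Pow(50075, -1)) = Add(-42, Rational(1, 50075)) = Rational(-2103149, 50075)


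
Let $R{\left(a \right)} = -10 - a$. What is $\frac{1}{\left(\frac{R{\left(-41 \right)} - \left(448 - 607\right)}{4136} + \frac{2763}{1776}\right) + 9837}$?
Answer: $\frac{306064}{3011241785} \approx 0.00010164$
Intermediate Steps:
$\frac{1}{\left(\frac{R{\left(-41 \right)} - \left(448 - 607\right)}{4136} + \frac{2763}{1776}\right) + 9837} = \frac{1}{\left(\frac{\left(-10 - -41\right) - \left(448 - 607\right)}{4136} + \frac{2763}{1776}\right) + 9837} = \frac{1}{\left(\left(\left(-10 + 41\right) - \left(448 - 607\right)\right) \frac{1}{4136} + 2763 \cdot \frac{1}{1776}\right) + 9837} = \frac{1}{\left(\left(31 - -159\right) \frac{1}{4136} + \frac{921}{592}\right) + 9837} = \frac{1}{\left(\left(31 + 159\right) \frac{1}{4136} + \frac{921}{592}\right) + 9837} = \frac{1}{\left(190 \cdot \frac{1}{4136} + \frac{921}{592}\right) + 9837} = \frac{1}{\left(\frac{95}{2068} + \frac{921}{592}\right) + 9837} = \frac{1}{\frac{490217}{306064} + 9837} = \frac{1}{\frac{3011241785}{306064}} = \frac{306064}{3011241785}$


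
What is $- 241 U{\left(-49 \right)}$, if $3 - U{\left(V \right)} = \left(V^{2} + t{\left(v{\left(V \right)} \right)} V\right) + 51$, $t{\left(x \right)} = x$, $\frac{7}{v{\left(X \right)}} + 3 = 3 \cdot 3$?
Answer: $\frac{3458591}{6} \approx 5.7643 \cdot 10^{5}$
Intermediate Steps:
$v{\left(X \right)} = \frac{7}{6}$ ($v{\left(X \right)} = \frac{7}{-3 + 3 \cdot 3} = \frac{7}{-3 + 9} = \frac{7}{6}$)
$U{\left(V \right)} = -48 - V^{2} - \frac{7 V}{6}$ ($U{\left(V \right)} = 3 - \left(\left(V^{2} + \frac{7 V}{6}\right) + 51\right) = 3 - \left(51 + V^{2} + \frac{7 V}{6}\right) = -48 - V^{2} - \frac{7 V}{6}$)
$- 241 U{\left(-49 \right)} = - 241 \left(-48 - \left(-49\right)^{2} - - \frac{343}{6}\right) = - 241 \left(-48 - 2401 + \frac{343}{6}\right) = \left(-241\right) \left(- \frac{14351}{6}\right) = \frac{3458591}{6}$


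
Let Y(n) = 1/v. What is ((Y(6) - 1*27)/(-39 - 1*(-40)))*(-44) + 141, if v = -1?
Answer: 1373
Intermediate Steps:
Y(n) = -1 (Y(n) = 1/(-1) = -1)
((Y(6) - 1*27)/(-39 - 1*(-40)))*(-44) + 141 = ((-1 - 1*27)/(-39 - 1*(-40)))*(-44) + 141 = ((-1 - 27)/(-39 + 40))*(-44) + 141 = -28/1*(-44) + 141 = -28*1*(-44) + 141 = -28*(-44) + 141 = 1232 + 141 = 1373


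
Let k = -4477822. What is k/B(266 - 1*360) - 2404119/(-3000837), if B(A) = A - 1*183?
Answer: 4479293292659/277077283 ≈ 16166.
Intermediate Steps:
B(A) = -183 + A (B(A) = A - 183 = -183 + A)
k/B(266 - 1*360) - 2404119/(-3000837) = -4477822/(-183 + (266 - 1*360)) - 2404119/(-3000837) = -4477822/(-183 + (266 - 360)) - 2404119*(-1/3000837) = -4477822/(-183 - 94) + 801373/1000279 = -4477822/(-277) + 801373/1000279 = -4477822*(-1/277) + 801373/1000279 = 4477822/277 + 801373/1000279 = 4479293292659/277077283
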